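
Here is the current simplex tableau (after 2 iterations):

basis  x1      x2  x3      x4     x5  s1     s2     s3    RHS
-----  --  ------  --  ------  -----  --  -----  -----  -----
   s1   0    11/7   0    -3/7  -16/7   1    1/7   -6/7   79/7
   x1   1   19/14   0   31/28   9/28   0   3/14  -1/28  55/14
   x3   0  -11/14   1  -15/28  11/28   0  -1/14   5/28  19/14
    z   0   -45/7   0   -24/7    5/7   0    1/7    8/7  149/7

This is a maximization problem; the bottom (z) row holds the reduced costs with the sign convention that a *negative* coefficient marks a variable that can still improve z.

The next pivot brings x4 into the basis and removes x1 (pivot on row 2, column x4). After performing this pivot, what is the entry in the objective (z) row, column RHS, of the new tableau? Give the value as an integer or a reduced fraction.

1037/31

Pivot element is row 2, column x4: 31/28.
Normalize row 2: new (row 2, RHS) = (55/14)/(31/28) = 110/31.
z-row ← z-row − (-24/7)·(new row 2): 149/7 − (-24/7)·(110/31) = 1037/31.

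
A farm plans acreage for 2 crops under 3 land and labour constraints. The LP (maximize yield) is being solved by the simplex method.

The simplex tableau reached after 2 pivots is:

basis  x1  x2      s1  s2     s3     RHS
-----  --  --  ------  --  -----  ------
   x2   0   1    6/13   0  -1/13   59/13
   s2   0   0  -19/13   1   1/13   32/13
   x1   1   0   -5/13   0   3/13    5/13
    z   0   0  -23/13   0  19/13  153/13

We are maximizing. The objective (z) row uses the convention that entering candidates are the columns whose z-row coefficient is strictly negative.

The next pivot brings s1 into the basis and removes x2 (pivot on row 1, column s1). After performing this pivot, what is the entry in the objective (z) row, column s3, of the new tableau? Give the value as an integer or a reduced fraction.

Pivot element is row 1, column s1: 6/13.
Normalize row 1: new (row 1, s3) = (-1/13)/(6/13) = -1/6.
z-row ← z-row − (-23/13)·(new row 1): 19/13 − (-23/13)·(-1/6) = 7/6.

7/6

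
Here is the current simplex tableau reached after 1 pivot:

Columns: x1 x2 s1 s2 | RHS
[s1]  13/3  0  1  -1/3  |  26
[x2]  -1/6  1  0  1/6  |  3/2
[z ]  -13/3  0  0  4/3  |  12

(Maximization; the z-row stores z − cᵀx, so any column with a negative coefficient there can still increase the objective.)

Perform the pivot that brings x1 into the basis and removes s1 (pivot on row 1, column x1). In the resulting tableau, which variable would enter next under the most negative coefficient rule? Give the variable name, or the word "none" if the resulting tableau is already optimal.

none

Pivot element 13/3. New z-row = old z-row − (-13/3)·(row 1/(13/3)).
Updated z-row coefficients: x1: 0, x2: 0, s1: 1, s2: 1.
No coefficient is strictly negative; the tableau after this pivot is optimal.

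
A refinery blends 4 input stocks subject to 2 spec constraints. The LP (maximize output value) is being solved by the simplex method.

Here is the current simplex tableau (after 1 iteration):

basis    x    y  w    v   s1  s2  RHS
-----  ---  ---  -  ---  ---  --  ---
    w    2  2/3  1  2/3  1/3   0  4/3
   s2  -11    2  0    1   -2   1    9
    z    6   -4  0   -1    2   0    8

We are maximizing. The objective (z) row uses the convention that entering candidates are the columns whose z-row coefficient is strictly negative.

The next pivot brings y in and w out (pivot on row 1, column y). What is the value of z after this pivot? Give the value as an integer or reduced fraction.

Minimum ratio for y: (4/3)/(2/3) = 2.
z changes by −(z-row coeff of y)·ratio = −(-4)·2 = 8.
New z = 8 + 8 = 16.

16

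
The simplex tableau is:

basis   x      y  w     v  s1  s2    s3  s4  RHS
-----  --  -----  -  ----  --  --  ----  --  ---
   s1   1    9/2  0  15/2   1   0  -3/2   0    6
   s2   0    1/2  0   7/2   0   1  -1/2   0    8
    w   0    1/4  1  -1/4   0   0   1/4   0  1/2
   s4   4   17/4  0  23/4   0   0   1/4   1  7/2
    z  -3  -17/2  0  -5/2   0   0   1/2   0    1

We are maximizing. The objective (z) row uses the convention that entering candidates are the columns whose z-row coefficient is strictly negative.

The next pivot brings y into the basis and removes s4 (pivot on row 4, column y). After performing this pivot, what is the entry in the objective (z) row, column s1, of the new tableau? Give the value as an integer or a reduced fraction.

0

Pivot element is row 4, column y: 17/4.
Normalize row 4: new (row 4, s1) = 0/(17/4) = 0.
z-row ← z-row − (-17/2)·(new row 4): 0 − (-17/2)·0 = 0.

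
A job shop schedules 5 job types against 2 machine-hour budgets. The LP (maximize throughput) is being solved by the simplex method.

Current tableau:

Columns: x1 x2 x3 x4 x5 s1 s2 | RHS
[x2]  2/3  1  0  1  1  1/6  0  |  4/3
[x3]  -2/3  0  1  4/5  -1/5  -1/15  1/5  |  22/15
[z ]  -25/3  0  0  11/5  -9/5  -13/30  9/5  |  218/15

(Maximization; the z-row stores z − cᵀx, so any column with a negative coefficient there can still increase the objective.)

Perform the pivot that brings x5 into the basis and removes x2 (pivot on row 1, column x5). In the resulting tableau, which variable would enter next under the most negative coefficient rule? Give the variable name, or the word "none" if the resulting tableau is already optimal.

x1

Pivot element 1. New z-row = old z-row − (-9/5)·(row 1/1).
Updated z-row coefficients: x1: -107/15, x2: 9/5, x3: 0, x4: 4, x5: 0, s1: -2/15, s2: 9/5.
The most negative is -107/15 in column x1, so x1 would enter next.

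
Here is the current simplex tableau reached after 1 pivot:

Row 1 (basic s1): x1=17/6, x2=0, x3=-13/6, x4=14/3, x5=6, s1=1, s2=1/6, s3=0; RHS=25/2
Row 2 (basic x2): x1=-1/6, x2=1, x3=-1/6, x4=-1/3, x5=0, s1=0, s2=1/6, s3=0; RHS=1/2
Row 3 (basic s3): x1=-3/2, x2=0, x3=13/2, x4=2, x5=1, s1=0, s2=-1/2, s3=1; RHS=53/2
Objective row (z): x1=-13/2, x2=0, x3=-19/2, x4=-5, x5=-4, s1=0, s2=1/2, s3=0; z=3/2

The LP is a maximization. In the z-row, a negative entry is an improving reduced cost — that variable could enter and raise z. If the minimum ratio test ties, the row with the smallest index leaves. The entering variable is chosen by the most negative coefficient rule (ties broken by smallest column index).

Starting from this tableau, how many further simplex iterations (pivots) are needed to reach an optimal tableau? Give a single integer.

3

pivot: x3 in, s3 out → z = 523/13
pivot: x1 in, s1 out → z = 10893/91
pivot: s2 in, x2 out → z = 870/7
No improving column remains; optimal.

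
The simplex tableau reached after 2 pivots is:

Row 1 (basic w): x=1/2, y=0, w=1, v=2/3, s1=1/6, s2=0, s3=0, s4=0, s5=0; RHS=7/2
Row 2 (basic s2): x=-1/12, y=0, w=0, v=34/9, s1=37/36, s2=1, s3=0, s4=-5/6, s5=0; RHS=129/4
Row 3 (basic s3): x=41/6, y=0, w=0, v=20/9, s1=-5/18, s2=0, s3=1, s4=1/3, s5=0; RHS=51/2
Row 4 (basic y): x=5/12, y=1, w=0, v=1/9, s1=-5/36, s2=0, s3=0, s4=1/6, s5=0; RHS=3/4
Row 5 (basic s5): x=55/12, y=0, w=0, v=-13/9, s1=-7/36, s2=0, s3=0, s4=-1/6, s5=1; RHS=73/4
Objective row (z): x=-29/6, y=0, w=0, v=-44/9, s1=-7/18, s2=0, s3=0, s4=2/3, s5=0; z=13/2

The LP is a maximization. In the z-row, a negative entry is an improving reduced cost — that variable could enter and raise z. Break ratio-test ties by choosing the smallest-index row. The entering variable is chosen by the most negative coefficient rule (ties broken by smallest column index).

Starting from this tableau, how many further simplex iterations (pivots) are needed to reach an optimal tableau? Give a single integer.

2

pivot: v in, w out → z = 193/6
pivot: x in, y out → z = 131/4
No improving column remains; optimal.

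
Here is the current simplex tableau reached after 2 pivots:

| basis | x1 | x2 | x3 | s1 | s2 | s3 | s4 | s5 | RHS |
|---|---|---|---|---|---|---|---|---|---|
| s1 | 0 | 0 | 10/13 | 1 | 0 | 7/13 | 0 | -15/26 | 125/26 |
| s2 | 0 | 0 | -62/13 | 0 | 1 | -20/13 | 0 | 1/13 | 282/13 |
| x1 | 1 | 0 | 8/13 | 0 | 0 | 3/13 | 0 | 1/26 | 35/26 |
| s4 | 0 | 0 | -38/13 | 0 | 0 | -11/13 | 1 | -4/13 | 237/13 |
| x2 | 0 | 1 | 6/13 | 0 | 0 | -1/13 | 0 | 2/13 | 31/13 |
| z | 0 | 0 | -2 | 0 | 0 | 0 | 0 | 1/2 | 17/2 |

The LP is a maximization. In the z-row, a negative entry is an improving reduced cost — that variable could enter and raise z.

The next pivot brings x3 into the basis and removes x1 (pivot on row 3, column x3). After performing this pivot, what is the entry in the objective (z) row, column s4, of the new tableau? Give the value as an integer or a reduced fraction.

0

Pivot element is row 3, column x3: 8/13.
Normalize row 3: new (row 3, s4) = 0/(8/13) = 0.
z-row ← z-row − (-2)·(new row 3): 0 − (-2)·0 = 0.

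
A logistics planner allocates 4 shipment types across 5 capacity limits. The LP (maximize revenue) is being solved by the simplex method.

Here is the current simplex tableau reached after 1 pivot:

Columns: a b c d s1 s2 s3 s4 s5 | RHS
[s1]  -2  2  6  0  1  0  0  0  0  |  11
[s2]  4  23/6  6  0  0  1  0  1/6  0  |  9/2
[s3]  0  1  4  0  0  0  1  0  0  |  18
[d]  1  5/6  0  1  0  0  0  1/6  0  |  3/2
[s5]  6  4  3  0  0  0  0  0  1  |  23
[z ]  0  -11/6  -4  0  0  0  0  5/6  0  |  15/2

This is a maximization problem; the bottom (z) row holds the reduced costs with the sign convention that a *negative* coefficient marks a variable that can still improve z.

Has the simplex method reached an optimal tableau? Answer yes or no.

no

Column b has objective-row coefficient -11/6, which is negative; an improving pivot exists, so not yet optimal.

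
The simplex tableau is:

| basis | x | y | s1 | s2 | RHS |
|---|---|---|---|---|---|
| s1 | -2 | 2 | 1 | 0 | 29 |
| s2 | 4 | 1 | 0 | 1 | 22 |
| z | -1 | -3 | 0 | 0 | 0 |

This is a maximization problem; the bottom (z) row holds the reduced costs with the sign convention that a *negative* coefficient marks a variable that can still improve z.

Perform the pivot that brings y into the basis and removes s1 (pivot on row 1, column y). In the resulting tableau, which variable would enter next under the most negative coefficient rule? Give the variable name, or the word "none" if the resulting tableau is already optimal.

x

Pivot element 2. New z-row = old z-row − (-3)·(row 1/2).
Updated z-row coefficients: x: -4, y: 0, s1: 3/2, s2: 0.
The most negative is -4 in column x, so x would enter next.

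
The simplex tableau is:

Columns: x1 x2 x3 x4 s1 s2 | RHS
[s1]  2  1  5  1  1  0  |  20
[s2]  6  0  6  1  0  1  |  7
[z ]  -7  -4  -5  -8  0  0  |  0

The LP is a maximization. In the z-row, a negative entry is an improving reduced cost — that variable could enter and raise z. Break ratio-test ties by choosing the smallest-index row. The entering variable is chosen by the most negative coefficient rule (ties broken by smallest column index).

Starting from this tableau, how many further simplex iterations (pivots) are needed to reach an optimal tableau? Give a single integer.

pivot: x4 in, s2 out → z = 56
pivot: x2 in, s1 out → z = 108
No improving column remains; optimal.

2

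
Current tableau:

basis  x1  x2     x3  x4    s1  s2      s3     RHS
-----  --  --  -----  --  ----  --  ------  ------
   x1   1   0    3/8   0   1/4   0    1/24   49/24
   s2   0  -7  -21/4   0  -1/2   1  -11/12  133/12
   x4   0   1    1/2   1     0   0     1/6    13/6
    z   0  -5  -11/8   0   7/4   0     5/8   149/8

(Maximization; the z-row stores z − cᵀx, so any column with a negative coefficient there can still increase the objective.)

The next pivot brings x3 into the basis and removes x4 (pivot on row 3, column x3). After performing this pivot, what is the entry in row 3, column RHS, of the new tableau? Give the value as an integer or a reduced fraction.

13/3

Pivot element is row 3, column x3: 1/2.
Normalize row 3: new (row 3, RHS) = (13/6)/(1/2) = 13/3.
Row 3 is the pivot row, so the entry is 13/3.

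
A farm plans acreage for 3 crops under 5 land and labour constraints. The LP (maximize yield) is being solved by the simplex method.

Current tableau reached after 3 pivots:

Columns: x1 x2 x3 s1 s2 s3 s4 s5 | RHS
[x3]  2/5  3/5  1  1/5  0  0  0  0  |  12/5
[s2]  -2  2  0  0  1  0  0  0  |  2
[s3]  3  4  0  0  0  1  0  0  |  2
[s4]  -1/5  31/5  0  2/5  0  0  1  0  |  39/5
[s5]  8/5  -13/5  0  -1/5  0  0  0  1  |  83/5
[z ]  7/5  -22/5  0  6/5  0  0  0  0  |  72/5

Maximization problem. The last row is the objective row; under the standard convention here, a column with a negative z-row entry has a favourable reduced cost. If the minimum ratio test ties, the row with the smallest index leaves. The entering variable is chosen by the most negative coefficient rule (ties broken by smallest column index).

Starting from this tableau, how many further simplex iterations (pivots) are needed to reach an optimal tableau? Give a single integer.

pivot: x2 in, s3 out → z = 83/5
No improving column remains; optimal.

1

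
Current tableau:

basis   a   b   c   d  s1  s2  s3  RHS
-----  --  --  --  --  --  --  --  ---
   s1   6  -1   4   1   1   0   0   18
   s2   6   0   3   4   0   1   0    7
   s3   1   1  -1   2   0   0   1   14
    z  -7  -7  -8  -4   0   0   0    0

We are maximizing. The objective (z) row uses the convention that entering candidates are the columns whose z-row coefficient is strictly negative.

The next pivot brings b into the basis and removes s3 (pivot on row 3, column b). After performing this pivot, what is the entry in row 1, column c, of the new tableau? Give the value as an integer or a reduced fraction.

3

Pivot element is row 3, column b: 1.
Normalize row 3: new (row 3, c) = (-1)/1 = -1.
row 1 ← row 1 − (-1)·(new row 3): 4 − (-1)·(-1) = 3.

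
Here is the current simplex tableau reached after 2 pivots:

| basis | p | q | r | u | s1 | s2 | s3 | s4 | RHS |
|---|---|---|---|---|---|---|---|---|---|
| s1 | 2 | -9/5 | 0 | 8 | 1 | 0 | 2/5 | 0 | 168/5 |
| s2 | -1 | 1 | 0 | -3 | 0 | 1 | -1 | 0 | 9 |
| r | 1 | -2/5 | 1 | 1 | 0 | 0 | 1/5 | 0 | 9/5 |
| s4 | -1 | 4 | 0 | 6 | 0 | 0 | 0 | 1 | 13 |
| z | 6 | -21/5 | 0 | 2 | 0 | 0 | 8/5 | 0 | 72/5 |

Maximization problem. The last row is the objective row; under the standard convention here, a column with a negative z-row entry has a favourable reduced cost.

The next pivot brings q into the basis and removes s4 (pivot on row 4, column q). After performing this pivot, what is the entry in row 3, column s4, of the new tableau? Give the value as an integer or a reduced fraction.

1/10

Pivot element is row 4, column q: 4.
Normalize row 4: new (row 4, s4) = 1/4 = 1/4.
row 3 ← row 3 − (-2/5)·(new row 4): 0 − (-2/5)·(1/4) = 1/10.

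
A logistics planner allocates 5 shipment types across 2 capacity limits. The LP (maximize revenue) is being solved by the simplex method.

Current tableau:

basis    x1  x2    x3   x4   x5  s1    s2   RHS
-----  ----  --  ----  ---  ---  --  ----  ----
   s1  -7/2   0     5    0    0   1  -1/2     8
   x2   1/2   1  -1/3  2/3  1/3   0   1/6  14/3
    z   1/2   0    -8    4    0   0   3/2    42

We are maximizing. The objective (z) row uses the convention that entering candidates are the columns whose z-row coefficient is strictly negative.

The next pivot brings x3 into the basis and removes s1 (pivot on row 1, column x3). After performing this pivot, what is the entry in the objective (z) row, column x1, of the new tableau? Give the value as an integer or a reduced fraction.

-51/10

Pivot element is row 1, column x3: 5.
Normalize row 1: new (row 1, x1) = (-7/2)/5 = -7/10.
z-row ← z-row − (-8)·(new row 1): 1/2 − (-8)·(-7/10) = -51/10.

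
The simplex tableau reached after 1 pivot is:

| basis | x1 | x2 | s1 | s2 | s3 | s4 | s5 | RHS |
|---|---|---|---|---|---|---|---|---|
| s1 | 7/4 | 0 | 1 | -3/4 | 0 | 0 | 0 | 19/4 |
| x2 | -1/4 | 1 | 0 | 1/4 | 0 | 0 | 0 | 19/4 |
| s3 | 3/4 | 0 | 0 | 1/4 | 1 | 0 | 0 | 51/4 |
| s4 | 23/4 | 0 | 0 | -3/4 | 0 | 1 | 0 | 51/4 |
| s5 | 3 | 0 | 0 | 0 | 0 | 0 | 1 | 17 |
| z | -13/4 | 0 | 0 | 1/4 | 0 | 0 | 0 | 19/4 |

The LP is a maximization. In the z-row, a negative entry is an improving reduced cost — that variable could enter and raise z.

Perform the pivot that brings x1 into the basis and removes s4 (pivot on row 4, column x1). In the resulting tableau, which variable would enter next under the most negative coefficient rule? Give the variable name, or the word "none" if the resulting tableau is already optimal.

Pivot element 23/4. New z-row = old z-row − (-13/4)·(row 4/(23/4)).
Updated z-row coefficients: x1: 0, x2: 0, s1: 0, s2: -4/23, s3: 0, s4: 13/23, s5: 0.
The most negative is -4/23 in column s2, so s2 would enter next.

s2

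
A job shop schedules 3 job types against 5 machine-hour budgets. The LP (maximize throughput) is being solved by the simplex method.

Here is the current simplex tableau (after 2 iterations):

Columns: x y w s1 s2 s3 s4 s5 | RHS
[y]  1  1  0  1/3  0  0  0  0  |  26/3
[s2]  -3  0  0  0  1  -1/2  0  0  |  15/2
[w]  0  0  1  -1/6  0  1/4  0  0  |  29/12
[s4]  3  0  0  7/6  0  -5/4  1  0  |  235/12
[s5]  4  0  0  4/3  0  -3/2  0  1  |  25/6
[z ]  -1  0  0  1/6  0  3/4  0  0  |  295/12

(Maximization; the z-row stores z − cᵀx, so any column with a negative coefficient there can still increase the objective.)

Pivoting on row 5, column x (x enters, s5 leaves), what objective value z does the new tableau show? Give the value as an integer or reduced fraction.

Minimum ratio for x: (25/6)/4 = 25/24.
z changes by −(z-row coeff of x)·ratio = −(-1)·(25/24) = 25/24.
New z = 295/12 + (25/24) = 205/8.

205/8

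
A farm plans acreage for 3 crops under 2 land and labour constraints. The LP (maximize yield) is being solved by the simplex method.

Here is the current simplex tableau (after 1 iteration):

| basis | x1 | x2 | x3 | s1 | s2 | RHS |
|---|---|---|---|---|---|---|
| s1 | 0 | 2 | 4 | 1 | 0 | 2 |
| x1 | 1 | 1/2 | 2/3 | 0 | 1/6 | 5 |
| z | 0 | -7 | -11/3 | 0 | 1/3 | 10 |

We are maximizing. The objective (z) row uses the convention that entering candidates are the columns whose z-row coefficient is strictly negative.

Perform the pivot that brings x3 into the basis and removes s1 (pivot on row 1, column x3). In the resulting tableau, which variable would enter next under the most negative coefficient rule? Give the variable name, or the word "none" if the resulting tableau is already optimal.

x2

Pivot element 4. New z-row = old z-row − (-11/3)·(row 1/4).
Updated z-row coefficients: x1: 0, x2: -31/6, x3: 0, s1: 11/12, s2: 1/3.
The most negative is -31/6 in column x2, so x2 would enter next.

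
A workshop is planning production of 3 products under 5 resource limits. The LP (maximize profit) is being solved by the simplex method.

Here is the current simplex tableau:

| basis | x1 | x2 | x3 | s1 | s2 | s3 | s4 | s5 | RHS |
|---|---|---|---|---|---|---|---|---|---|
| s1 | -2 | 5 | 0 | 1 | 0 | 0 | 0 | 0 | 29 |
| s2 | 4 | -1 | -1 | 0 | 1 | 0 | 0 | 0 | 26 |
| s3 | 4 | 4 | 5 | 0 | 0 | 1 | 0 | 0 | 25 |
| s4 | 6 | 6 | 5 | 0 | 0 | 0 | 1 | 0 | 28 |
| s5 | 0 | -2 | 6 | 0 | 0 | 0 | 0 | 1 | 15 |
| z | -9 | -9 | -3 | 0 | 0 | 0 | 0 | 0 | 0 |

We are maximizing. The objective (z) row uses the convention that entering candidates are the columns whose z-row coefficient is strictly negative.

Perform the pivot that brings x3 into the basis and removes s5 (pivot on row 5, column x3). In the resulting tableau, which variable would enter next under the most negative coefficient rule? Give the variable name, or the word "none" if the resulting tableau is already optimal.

x2

Pivot element 6. New z-row = old z-row − (-3)·(row 5/6).
Updated z-row coefficients: x1: -9, x2: -10, x3: 0, s1: 0, s2: 0, s3: 0, s4: 0, s5: 1/2.
The most negative is -10 in column x2, so x2 would enter next.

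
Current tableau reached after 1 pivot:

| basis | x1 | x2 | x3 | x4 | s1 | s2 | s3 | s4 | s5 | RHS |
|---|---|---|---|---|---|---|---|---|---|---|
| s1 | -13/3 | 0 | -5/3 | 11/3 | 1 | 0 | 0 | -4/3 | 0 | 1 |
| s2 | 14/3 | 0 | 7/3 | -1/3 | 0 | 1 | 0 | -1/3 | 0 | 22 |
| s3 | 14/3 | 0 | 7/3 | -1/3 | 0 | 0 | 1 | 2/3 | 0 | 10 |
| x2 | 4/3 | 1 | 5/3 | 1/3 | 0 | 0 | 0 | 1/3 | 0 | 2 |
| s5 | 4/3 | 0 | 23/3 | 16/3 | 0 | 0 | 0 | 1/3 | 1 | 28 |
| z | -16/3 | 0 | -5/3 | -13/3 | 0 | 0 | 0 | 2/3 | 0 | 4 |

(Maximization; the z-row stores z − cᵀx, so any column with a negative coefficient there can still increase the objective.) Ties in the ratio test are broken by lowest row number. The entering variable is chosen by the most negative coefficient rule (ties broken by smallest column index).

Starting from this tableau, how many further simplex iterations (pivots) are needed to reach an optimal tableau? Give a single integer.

2

pivot: x1 in, x2 out → z = 12
pivot: x4 in, s1 out → z = 318/19
No improving column remains; optimal.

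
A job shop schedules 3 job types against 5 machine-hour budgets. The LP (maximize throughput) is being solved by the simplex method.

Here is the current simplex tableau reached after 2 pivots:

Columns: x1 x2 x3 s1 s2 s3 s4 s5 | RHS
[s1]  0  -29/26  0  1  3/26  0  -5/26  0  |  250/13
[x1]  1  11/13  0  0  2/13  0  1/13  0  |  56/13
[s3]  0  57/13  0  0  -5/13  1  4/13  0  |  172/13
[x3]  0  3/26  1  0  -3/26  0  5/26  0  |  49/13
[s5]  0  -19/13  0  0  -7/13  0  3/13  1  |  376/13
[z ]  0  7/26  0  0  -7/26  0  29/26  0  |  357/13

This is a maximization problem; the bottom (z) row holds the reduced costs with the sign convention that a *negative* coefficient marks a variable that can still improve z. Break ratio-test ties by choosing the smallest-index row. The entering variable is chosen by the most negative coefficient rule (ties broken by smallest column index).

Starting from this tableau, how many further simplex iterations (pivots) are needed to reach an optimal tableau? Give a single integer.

1

pivot: s2 in, x1 out → z = 35
No improving column remains; optimal.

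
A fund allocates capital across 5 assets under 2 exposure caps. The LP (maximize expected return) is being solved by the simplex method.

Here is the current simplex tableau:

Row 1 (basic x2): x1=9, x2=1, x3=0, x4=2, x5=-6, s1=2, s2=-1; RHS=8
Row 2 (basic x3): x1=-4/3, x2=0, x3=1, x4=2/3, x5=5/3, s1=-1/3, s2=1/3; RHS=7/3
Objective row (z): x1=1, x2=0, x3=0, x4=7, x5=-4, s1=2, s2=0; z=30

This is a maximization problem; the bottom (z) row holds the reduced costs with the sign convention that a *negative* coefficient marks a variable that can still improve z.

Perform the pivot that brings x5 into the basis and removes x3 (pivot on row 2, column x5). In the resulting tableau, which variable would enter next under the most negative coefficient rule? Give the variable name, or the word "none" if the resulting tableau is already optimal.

x1

Pivot element 5/3. New z-row = old z-row − (-4)·(row 2/(5/3)).
Updated z-row coefficients: x1: -11/5, x2: 0, x3: 12/5, x4: 43/5, x5: 0, s1: 6/5, s2: 4/5.
The most negative is -11/5 in column x1, so x1 would enter next.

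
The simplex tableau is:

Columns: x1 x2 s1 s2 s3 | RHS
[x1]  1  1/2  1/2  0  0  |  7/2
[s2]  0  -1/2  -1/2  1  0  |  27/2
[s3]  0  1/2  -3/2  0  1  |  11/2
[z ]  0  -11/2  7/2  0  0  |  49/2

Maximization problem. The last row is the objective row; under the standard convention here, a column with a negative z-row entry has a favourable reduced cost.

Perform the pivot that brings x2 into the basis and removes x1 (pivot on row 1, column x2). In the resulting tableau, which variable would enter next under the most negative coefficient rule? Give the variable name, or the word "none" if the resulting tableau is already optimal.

Pivot element 1/2. New z-row = old z-row − (-11/2)·(row 1/(1/2)).
Updated z-row coefficients: x1: 11, x2: 0, s1: 9, s2: 0, s3: 0.
No coefficient is strictly negative; the tableau after this pivot is optimal.

none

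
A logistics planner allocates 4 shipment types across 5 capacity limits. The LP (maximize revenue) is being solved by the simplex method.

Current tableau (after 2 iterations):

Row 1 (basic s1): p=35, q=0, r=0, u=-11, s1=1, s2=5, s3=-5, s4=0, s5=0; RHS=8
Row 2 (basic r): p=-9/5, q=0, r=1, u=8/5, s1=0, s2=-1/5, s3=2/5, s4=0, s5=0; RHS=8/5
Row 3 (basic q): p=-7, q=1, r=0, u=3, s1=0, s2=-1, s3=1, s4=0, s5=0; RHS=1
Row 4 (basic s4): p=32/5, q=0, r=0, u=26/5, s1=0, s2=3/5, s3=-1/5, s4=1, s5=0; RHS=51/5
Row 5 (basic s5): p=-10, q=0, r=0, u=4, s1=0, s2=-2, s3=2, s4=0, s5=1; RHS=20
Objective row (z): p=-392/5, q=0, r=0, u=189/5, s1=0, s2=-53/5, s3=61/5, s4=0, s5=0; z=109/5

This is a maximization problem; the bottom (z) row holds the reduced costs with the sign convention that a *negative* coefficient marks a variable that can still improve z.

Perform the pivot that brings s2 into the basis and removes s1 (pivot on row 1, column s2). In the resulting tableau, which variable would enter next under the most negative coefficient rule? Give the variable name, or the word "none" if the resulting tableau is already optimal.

p

Pivot element 5. New z-row = old z-row − (-53/5)·(row 1/5).
Updated z-row coefficients: p: -21/5, q: 0, r: 0, u: 362/25, s1: 53/25, s2: 0, s3: 8/5, s4: 0, s5: 0.
The most negative is -21/5 in column p, so p would enter next.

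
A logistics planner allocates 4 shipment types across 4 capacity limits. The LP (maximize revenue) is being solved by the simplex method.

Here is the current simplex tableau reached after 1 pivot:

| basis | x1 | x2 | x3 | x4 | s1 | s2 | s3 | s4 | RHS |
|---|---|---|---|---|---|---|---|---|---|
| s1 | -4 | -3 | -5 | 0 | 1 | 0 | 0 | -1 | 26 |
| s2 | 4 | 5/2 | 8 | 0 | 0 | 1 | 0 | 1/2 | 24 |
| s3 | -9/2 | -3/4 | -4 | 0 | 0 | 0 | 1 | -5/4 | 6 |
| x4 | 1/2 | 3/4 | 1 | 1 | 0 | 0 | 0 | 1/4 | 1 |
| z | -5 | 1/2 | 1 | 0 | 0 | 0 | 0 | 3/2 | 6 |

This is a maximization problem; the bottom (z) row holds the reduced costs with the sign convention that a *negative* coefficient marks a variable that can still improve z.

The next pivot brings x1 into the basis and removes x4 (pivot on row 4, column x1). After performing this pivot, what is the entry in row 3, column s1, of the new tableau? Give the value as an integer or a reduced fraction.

0

Pivot element is row 4, column x1: 1/2.
Normalize row 4: new (row 4, s1) = 0/(1/2) = 0.
row 3 ← row 3 − (-9/2)·(new row 4): 0 − (-9/2)·0 = 0.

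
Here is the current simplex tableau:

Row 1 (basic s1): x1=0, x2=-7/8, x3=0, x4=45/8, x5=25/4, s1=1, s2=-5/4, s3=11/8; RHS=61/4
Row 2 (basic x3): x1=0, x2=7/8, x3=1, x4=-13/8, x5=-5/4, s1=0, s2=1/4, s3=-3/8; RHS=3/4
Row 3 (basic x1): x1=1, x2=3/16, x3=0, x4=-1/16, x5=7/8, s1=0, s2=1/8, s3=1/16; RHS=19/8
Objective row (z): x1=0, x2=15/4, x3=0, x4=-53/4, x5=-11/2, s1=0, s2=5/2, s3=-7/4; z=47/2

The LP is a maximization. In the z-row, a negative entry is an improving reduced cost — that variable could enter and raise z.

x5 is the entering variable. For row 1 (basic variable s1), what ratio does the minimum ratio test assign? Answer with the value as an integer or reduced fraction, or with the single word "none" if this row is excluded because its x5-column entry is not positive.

61/25

Ratio = RHS / (x5 entry) = (61/4) / (25/4) = 61/25.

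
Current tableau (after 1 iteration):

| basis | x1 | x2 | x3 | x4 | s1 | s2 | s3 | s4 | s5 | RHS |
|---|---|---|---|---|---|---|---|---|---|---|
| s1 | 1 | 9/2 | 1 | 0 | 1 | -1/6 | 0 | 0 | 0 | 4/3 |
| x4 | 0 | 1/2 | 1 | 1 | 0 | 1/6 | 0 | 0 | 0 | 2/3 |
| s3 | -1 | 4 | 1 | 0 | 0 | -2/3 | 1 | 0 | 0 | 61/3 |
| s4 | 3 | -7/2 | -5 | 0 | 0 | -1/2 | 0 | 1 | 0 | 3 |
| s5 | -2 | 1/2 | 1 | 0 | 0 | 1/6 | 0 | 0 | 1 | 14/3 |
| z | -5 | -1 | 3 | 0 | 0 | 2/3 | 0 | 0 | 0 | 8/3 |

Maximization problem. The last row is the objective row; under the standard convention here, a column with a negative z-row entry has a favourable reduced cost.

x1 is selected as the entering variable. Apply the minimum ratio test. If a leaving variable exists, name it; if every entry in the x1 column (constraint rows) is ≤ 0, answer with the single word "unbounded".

Ratios: row 1 (s1): (4/3)/1 = 4/3; row 2 (x4): entry 0 ≤ 0, skip; row 3 (s3): entry -1 ≤ 0, skip; row 4 (s4): 3/3 = 1; row 5 (s5): entry -2 ≤ 0, skip.
Minimum ratio is in the s4 row, so s4 leaves.

s4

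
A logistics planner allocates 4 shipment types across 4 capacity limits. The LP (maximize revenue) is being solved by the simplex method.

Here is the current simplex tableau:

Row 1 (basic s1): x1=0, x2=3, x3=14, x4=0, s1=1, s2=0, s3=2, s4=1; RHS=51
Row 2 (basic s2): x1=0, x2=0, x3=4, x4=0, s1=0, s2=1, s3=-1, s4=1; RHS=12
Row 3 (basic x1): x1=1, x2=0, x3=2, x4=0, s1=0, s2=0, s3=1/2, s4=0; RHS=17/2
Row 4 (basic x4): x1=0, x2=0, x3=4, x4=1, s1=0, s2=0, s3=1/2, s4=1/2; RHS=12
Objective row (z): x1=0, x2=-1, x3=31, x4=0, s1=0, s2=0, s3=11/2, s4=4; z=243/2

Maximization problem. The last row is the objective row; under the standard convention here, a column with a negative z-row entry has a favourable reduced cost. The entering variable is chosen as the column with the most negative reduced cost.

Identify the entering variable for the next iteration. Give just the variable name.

Objective-row coefficients: x1: 0, x2: -1, x3: 31, x4: 0, s1: 0, s2: 0, s3: 11/2, s4: 4.
The most negative is -1 in column x2, so x2 enters.

x2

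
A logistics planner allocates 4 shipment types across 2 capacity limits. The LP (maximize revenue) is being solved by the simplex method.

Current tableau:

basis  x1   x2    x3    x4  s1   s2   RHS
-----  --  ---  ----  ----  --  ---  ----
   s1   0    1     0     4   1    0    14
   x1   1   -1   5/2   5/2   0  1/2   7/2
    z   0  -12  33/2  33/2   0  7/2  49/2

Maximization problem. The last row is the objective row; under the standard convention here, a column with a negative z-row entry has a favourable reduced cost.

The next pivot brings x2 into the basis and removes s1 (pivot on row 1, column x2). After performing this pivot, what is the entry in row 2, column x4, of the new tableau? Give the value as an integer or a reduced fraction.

13/2

Pivot element is row 1, column x2: 1.
Normalize row 1: new (row 1, x4) = 4/1 = 4.
row 2 ← row 2 − (-1)·(new row 1): 5/2 − (-1)·4 = 13/2.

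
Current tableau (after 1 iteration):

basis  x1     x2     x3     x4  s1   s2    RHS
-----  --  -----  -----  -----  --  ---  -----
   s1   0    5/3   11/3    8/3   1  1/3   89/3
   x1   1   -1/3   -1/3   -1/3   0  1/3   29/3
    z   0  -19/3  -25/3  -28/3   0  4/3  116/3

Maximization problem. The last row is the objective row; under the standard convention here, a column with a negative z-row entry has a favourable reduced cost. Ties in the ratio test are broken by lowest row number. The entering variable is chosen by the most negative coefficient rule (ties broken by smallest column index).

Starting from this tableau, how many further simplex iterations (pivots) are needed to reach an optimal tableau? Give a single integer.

pivot: x4 in, s1 out → z = 285/2
pivot: x2 in, x4 out → z = 757/5
No improving column remains; optimal.

2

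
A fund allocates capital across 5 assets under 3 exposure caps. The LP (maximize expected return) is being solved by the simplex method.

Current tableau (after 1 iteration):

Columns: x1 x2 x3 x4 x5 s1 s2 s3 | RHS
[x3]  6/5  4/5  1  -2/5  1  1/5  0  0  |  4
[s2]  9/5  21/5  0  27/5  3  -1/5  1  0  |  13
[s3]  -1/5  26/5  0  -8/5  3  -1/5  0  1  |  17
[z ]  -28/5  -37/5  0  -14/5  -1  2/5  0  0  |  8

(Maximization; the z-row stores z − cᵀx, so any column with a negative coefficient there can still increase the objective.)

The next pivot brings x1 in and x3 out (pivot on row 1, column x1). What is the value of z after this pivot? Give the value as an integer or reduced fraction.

80/3

Minimum ratio for x1: 4/(6/5) = 10/3.
z changes by −(z-row coeff of x1)·ratio = −(-28/5)·(10/3) = 56/3.
New z = 8 + (56/3) = 80/3.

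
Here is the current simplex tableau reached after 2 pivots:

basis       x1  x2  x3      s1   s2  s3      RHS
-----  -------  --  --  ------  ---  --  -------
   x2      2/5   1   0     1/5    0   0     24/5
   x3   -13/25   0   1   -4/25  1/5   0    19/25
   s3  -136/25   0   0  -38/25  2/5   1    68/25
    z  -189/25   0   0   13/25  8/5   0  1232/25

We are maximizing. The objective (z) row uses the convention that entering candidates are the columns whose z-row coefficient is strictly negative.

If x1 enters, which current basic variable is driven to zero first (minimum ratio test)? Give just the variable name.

x2

Ratios: row 1 (x2): (24/5)/(2/5) = 12; row 2 (x3): entry -13/25 ≤ 0, skip; row 3 (s3): entry -136/25 ≤ 0, skip.
Minimum ratio 12 is in the x2 row, so x2 leaves.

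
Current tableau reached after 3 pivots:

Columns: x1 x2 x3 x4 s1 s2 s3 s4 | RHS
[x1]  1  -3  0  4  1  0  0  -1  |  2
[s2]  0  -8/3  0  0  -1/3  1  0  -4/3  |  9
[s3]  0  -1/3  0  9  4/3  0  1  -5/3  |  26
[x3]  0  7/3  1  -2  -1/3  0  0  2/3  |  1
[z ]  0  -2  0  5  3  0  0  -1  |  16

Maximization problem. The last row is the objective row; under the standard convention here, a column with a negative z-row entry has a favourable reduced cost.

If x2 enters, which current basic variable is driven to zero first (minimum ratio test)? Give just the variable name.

Ratios: row 1 (x1): entry -3 ≤ 0, skip; row 2 (s2): entry -8/3 ≤ 0, skip; row 3 (s3): entry -1/3 ≤ 0, skip; row 4 (x3): 1/(7/3) = 3/7.
Minimum ratio 3/7 is in the x3 row, so x3 leaves.

x3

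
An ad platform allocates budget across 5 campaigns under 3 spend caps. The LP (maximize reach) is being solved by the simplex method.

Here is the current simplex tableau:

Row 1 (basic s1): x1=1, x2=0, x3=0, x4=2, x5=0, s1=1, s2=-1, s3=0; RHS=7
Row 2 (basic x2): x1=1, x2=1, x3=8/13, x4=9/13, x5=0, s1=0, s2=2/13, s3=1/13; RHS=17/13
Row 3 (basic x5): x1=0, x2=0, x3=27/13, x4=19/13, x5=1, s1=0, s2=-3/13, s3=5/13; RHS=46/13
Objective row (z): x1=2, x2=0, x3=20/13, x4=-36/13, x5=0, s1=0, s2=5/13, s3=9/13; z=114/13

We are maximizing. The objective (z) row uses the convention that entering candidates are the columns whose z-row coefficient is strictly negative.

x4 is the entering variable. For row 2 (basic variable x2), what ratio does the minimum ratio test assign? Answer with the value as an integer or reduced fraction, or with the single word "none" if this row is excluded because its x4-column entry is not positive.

17/9

Ratio = RHS / (x4 entry) = (17/13) / (9/13) = 17/9.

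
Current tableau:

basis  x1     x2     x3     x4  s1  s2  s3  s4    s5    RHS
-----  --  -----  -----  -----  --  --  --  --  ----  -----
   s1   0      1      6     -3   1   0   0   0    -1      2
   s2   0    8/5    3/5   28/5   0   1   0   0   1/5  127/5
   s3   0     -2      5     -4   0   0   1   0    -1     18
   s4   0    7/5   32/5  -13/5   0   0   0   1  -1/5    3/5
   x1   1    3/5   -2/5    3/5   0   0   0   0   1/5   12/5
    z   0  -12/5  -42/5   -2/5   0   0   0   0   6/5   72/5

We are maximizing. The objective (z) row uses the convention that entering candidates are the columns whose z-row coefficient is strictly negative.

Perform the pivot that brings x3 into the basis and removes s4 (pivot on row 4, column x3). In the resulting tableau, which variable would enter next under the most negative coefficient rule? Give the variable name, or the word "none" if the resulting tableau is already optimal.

Pivot element 32/5. New z-row = old z-row − (-42/5)·(row 4/(32/5)).
Updated z-row coefficients: x1: 0, x2: -9/16, x3: 0, x4: -61/16, s1: 0, s2: 0, s3: 0, s4: 21/16, s5: 15/16.
The most negative is -61/16 in column x4, so x4 would enter next.

x4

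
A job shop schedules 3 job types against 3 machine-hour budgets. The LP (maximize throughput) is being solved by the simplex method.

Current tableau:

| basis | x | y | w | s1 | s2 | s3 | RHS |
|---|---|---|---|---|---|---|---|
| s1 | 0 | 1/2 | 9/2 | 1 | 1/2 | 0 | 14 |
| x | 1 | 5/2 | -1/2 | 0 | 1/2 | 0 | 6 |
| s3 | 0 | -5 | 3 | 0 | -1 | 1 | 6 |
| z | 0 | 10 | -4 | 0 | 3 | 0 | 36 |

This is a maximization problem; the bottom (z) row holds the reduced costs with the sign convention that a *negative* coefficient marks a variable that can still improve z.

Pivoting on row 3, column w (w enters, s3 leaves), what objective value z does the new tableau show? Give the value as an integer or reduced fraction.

Minimum ratio for w: 6/3 = 2.
z changes by −(z-row coeff of w)·ratio = −(-4)·2 = 8.
New z = 36 + 8 = 44.

44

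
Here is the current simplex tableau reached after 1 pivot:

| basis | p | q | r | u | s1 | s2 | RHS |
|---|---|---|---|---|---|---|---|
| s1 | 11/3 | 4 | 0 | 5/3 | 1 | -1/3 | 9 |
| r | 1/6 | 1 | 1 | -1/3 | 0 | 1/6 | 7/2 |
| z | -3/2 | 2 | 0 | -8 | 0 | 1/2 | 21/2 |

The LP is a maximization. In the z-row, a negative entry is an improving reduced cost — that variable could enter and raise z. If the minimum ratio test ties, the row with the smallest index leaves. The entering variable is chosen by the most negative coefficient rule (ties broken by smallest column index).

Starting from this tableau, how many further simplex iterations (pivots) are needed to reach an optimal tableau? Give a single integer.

pivot: u in, s1 out → z = 537/10
pivot: s2 in, r out → z = 112
No improving column remains; optimal.

2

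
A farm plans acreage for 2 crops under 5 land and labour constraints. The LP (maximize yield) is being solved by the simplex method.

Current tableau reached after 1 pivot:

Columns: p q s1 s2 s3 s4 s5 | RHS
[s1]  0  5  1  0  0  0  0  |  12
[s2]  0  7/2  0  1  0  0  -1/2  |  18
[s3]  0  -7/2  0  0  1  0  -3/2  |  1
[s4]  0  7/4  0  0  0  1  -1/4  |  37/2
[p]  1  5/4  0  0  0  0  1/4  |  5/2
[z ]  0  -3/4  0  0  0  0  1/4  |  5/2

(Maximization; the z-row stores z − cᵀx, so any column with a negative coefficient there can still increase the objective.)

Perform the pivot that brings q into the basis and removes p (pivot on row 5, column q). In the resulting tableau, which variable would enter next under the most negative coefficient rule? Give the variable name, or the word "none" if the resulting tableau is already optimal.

none

Pivot element 5/4. New z-row = old z-row − (-3/4)·(row 5/(5/4)).
Updated z-row coefficients: p: 3/5, q: 0, s1: 0, s2: 0, s3: 0, s4: 0, s5: 2/5.
No coefficient is strictly negative; the tableau after this pivot is optimal.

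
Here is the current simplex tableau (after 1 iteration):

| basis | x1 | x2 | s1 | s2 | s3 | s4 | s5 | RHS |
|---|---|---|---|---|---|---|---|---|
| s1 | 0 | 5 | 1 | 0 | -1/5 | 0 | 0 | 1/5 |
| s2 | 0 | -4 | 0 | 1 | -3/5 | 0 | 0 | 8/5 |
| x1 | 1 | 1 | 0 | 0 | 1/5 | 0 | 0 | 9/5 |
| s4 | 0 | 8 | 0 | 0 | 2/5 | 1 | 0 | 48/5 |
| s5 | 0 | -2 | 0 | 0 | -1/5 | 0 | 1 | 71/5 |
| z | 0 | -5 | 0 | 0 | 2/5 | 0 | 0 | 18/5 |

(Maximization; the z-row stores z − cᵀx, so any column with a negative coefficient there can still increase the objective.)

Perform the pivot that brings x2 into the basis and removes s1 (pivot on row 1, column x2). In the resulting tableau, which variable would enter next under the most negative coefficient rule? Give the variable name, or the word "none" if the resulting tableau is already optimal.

none

Pivot element 5. New z-row = old z-row − (-5)·(row 1/5).
Updated z-row coefficients: x1: 0, x2: 0, s1: 1, s2: 0, s3: 1/5, s4: 0, s5: 0.
No coefficient is strictly negative; the tableau after this pivot is optimal.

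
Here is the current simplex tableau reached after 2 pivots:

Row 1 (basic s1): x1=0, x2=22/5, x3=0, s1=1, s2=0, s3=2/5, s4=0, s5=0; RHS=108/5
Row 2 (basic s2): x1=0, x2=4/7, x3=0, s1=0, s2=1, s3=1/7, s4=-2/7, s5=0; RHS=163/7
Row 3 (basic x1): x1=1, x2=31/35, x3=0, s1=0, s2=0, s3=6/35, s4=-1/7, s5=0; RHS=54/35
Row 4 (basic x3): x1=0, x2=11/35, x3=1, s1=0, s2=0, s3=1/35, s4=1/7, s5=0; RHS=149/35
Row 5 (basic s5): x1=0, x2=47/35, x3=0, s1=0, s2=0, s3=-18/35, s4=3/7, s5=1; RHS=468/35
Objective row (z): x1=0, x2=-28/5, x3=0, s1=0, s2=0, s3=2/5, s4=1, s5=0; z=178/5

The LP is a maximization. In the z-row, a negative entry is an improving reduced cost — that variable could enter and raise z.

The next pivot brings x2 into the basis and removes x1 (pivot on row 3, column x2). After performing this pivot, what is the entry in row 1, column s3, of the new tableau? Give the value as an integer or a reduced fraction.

Pivot element is row 3, column x2: 31/35.
Normalize row 3: new (row 3, s3) = (6/35)/(31/35) = 6/31.
row 1 ← row 1 − (22/5)·(new row 3): 2/5 − (22/5)·(6/31) = -14/31.

-14/31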